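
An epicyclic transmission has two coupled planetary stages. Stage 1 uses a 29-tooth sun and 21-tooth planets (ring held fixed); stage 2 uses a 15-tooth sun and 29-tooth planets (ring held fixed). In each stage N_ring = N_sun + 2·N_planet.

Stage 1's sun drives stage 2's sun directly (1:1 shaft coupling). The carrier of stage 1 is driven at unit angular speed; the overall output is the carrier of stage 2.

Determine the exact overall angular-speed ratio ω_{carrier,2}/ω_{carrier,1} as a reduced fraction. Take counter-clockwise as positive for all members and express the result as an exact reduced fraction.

375/638

Stage 1: N_ring = 29 + 2·21 = 71
Stage 1: 29(ω_s−ω_c) = −71(ω_r−ω_c),  ω_r=0, ω_c=1
Stage 1: ω_s = 1 − (71/29)(0−1) = 100/29
  ⇒ ω_s¹/ω_c¹ = 100/29
Stage 2: N_ring = 15 + 2·29 = 73
Stage 2: 15(ω_s−ω_c) = −73(ω_r−ω_c),  ω_r=0, ω_s=1
Stage 2: 15(1−ω_c) = −73(0−ω_c)  ⇒  88ω_c = 15  ⇒  ω_c = 15/88
  ⇒ ω_c²/ω_s² = 15/88
Coupling ω_s² = ω_s¹ ⇒ overall = 100/29 × 15/88 = 375/638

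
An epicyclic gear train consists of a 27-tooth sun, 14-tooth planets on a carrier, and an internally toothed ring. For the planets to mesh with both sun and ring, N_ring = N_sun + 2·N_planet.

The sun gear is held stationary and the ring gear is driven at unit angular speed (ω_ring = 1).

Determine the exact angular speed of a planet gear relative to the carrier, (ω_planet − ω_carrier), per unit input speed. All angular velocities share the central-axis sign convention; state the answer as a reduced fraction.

1485/1148

N_ring = 27 + 2·14 = 55
27(ω_s−ω_c) = −55(ω_r−ω_c),  ω_s=0, ω_r=1
27(0−ω_c) = −55(1−ω_c)  ⇒  82ω_c = 55  ⇒  ω_c = 55/82
sun–planet: 27·(0−55/82) = −14·(ω_p−ω_c)  ⇒  ω_p−ω_c = −(27/14)·(-55/82) = 1485/1148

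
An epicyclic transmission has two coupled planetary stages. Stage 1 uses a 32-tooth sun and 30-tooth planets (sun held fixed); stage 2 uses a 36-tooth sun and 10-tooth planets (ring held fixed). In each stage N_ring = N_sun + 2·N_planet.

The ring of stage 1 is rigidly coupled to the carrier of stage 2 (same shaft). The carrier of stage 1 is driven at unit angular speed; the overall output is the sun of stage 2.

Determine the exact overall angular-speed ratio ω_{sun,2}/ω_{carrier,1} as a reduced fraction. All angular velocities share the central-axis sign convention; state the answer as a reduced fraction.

31/9

Stage 1: N_ring = 32 + 2·30 = 92
Stage 1: 32(ω_s−ω_c) = −92(ω_r−ω_c),  ω_s=0, ω_c=1
Stage 1: ω_r = 1 − (32/92)(0−1) = 31/23
  ⇒ ω_r¹/ω_c¹ = 31/23
Stage 2: N_ring = 36 + 2·10 = 56
Stage 2: 36(ω_s−ω_c) = −56(ω_r−ω_c),  ω_r=0, ω_c=1
Stage 2: ω_s = 1 − (56/36)(0−1) = 23/9
  ⇒ ω_s²/ω_c² = 23/9
Coupling ω_c² = ω_r¹ ⇒ overall = 31/23 × 23/9 = 31/9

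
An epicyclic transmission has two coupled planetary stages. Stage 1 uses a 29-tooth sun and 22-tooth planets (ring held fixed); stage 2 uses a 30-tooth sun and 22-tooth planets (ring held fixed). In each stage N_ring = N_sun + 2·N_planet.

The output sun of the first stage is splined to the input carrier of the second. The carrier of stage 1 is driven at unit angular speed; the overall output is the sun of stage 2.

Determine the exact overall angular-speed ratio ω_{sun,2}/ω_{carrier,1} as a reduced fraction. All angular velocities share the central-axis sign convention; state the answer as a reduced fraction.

1768/145

Stage 1: N_ring = 29 + 2·22 = 73
Stage 1: 29(ω_s−ω_c) = −73(ω_r−ω_c),  ω_r=0, ω_c=1
Stage 1: ω_s = 1 − (73/29)(0−1) = 102/29
  ⇒ ω_s¹/ω_c¹ = 102/29
Stage 2: N_ring = 30 + 2·22 = 74
Stage 2: 30(ω_s−ω_c) = −74(ω_r−ω_c),  ω_r=0, ω_c=1
Stage 2: ω_s = 1 − (74/30)(0−1) = 52/15
  ⇒ ω_s²/ω_c² = 52/15
Coupling ω_c² = ω_s¹ ⇒ overall = 102/29 × 52/15 = 1768/145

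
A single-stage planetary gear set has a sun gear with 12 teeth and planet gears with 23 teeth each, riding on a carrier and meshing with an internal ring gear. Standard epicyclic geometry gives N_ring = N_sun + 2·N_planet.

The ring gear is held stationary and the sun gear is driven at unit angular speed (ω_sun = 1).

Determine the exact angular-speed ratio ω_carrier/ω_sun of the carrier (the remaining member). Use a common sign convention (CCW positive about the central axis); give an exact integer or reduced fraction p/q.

N_ring = 12 + 2·23 = 58
12(ω_s−ω_c) = −58(ω_r−ω_c),  ω_r=0, ω_s=1
12(1−ω_c) = −58(0−ω_c)  ⇒  70ω_c = 12  ⇒  ω_c = 6/35
ω_c/ω_s = 6/35

6/35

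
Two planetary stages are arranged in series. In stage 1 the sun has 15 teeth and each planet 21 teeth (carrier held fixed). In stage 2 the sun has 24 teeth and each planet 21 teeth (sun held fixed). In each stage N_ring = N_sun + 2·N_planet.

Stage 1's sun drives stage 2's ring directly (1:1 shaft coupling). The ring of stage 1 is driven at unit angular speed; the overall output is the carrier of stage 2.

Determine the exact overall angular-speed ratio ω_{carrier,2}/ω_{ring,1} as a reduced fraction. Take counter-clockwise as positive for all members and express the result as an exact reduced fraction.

Stage 1: N_ring = 15 + 2·21 = 57
Stage 1: 15(ω_s−ω_c) = −57(ω_r−ω_c),  ω_c=0, ω_r=1
Stage 1: ω_s = 0 − (57/15)(1−0) = -19/5
  ⇒ ω_s¹/ω_r¹ = -19/5
Stage 2: N_ring = 24 + 2·21 = 66
Stage 2: 24(ω_s−ω_c) = −66(ω_r−ω_c),  ω_s=0, ω_r=1
Stage 2: 24(0−ω_c) = −66(1−ω_c)  ⇒  90ω_c = 66  ⇒  ω_c = 11/15
  ⇒ ω_c²/ω_r² = 11/15
Coupling ω_r² = ω_s¹ ⇒ overall = -19/5 × 11/15 = -209/75

-209/75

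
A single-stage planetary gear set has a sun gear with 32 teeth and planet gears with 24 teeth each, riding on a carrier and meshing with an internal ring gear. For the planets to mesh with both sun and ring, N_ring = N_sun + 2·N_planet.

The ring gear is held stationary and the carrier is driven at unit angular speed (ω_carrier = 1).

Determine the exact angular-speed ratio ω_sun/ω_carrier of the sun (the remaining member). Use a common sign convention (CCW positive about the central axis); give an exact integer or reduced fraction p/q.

N_ring = 32 + 2·24 = 80
32(ω_s−ω_c) = −80(ω_r−ω_c),  ω_r=0, ω_c=1
ω_s = 1 − (80/32)(0−1) = 7/2
ω_s/ω_c = 7/2

7/2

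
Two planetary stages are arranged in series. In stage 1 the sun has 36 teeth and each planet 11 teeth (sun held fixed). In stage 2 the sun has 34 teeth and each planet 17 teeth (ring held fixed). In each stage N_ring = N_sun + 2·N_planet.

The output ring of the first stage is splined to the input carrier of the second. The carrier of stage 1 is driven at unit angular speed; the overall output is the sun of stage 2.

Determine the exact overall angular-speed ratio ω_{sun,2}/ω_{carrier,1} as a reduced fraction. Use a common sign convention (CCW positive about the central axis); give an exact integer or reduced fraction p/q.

141/29

Stage 1: N_ring = 36 + 2·11 = 58
Stage 1: 36(ω_s−ω_c) = −58(ω_r−ω_c),  ω_s=0, ω_c=1
Stage 1: ω_r = 1 − (36/58)(0−1) = 47/29
  ⇒ ω_r¹/ω_c¹ = 47/29
Stage 2: N_ring = 34 + 2·17 = 68
Stage 2: 34(ω_s−ω_c) = −68(ω_r−ω_c),  ω_r=0, ω_c=1
Stage 2: ω_s = 1 − (68/34)(0−1) = 3
  ⇒ ω_s²/ω_c² = 3
Coupling ω_c² = ω_r¹ ⇒ overall = 47/29 × 3 = 141/29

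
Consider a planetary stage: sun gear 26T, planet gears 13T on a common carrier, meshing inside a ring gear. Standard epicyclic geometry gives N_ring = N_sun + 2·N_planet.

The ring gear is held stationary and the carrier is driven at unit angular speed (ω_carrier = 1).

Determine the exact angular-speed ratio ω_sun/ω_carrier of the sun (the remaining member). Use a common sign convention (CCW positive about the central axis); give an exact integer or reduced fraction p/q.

N_ring = 26 + 2·13 = 52
26(ω_s−ω_c) = −52(ω_r−ω_c),  ω_r=0, ω_c=1
ω_s = 1 − (52/26)(0−1) = 3
ω_s/ω_c = 3

3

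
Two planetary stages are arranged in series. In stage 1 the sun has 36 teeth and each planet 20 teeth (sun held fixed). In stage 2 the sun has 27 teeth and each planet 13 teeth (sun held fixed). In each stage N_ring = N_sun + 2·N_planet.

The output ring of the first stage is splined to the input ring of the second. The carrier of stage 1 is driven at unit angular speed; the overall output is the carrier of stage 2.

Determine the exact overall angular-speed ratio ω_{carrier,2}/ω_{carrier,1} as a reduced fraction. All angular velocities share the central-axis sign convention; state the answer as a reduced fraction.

Stage 1: N_ring = 36 + 2·20 = 76
Stage 1: 36(ω_s−ω_c) = −76(ω_r−ω_c),  ω_s=0, ω_c=1
Stage 1: ω_r = 1 − (36/76)(0−1) = 28/19
  ⇒ ω_r¹/ω_c¹ = 28/19
Stage 2: N_ring = 27 + 2·13 = 53
Stage 2: 27(ω_s−ω_c) = −53(ω_r−ω_c),  ω_s=0, ω_r=1
Stage 2: 27(0−ω_c) = −53(1−ω_c)  ⇒  80ω_c = 53  ⇒  ω_c = 53/80
  ⇒ ω_c²/ω_r² = 53/80
Coupling ω_r² = ω_r¹ ⇒ overall = 28/19 × 53/80 = 371/380

371/380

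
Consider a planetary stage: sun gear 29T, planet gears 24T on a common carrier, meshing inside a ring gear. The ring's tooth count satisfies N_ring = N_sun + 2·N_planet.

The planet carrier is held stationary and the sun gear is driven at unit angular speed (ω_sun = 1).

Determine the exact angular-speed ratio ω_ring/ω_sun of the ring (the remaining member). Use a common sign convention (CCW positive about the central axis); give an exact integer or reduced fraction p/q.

N_ring = 29 + 2·24 = 77
29(ω_s−ω_c) = −77(ω_r−ω_c),  ω_c=0, ω_s=1
ω_r = 0 − (29/77)(1−0) = -29/77
ω_r/ω_s = -29/77

-29/77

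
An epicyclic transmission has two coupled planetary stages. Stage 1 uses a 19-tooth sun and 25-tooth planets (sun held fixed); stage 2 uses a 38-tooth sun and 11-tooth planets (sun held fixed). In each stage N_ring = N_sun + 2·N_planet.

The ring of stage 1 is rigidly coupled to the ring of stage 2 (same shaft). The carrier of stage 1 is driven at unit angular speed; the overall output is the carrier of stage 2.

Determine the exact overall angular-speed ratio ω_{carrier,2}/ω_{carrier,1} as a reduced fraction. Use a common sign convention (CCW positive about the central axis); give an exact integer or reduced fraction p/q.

880/1127

Stage 1: N_ring = 19 + 2·25 = 69
Stage 1: 19(ω_s−ω_c) = −69(ω_r−ω_c),  ω_s=0, ω_c=1
Stage 1: ω_r = 1 − (19/69)(0−1) = 88/69
  ⇒ ω_r¹/ω_c¹ = 88/69
Stage 2: N_ring = 38 + 2·11 = 60
Stage 2: 38(ω_s−ω_c) = −60(ω_r−ω_c),  ω_s=0, ω_r=1
Stage 2: 38(0−ω_c) = −60(1−ω_c)  ⇒  98ω_c = 60  ⇒  ω_c = 30/49
  ⇒ ω_c²/ω_r² = 30/49
Coupling ω_r² = ω_r¹ ⇒ overall = 88/69 × 30/49 = 880/1127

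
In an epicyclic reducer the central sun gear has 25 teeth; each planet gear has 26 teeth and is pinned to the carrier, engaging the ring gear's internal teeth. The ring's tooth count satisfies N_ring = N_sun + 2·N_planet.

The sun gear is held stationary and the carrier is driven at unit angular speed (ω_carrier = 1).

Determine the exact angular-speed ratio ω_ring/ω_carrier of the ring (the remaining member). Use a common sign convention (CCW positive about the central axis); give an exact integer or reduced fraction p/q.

N_ring = 25 + 2·26 = 77
25(ω_s−ω_c) = −77(ω_r−ω_c),  ω_s=0, ω_c=1
ω_r = 1 − (25/77)(0−1) = 102/77
ω_r/ω_c = 102/77

102/77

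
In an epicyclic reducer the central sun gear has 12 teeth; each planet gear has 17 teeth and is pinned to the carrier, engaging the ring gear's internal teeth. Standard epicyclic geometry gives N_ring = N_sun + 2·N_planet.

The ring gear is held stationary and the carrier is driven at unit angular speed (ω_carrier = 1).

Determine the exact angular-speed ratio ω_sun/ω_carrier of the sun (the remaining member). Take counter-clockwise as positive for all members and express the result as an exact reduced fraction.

N_ring = 12 + 2·17 = 46
12(ω_s−ω_c) = −46(ω_r−ω_c),  ω_r=0, ω_c=1
ω_s = 1 − (46/12)(0−1) = 29/6
ω_s/ω_c = 29/6

29/6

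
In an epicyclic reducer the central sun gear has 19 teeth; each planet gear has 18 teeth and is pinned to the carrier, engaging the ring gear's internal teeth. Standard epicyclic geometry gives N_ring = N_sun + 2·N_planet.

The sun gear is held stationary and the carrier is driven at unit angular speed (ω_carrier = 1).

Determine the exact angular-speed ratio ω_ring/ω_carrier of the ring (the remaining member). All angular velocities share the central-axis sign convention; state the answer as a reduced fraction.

74/55

N_ring = 19 + 2·18 = 55
19(ω_s−ω_c) = −55(ω_r−ω_c),  ω_s=0, ω_c=1
ω_r = 1 − (19/55)(0−1) = 74/55
ω_r/ω_c = 74/55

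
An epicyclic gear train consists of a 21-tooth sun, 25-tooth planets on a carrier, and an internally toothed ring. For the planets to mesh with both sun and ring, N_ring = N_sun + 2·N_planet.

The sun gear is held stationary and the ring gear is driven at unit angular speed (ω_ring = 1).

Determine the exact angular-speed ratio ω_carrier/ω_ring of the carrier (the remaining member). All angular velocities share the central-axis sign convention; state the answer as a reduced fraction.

71/92

N_ring = 21 + 2·25 = 71
21(ω_s−ω_c) = −71(ω_r−ω_c),  ω_s=0, ω_r=1
21(0−ω_c) = −71(1−ω_c)  ⇒  92ω_c = 71  ⇒  ω_c = 71/92
ω_c/ω_r = 71/92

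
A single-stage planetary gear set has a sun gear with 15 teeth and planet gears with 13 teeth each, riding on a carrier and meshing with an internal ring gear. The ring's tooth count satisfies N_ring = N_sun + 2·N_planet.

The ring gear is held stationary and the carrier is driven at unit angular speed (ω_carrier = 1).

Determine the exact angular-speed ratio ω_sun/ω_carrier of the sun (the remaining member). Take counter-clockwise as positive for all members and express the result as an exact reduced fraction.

56/15

N_ring = 15 + 2·13 = 41
15(ω_s−ω_c) = −41(ω_r−ω_c),  ω_r=0, ω_c=1
ω_s = 1 − (41/15)(0−1) = 56/15
ω_s/ω_c = 56/15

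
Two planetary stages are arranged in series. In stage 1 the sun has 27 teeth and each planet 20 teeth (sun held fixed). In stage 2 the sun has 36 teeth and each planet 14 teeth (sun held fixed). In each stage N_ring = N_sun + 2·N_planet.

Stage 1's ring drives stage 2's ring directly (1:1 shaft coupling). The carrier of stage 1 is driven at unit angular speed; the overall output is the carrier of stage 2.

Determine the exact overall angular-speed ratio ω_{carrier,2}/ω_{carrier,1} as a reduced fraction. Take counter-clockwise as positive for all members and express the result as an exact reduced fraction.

Stage 1: N_ring = 27 + 2·20 = 67
Stage 1: 27(ω_s−ω_c) = −67(ω_r−ω_c),  ω_s=0, ω_c=1
Stage 1: ω_r = 1 − (27/67)(0−1) = 94/67
  ⇒ ω_r¹/ω_c¹ = 94/67
Stage 2: N_ring = 36 + 2·14 = 64
Stage 2: 36(ω_s−ω_c) = −64(ω_r−ω_c),  ω_s=0, ω_r=1
Stage 2: 36(0−ω_c) = −64(1−ω_c)  ⇒  100ω_c = 64  ⇒  ω_c = 16/25
  ⇒ ω_c²/ω_r² = 16/25
Coupling ω_r² = ω_r¹ ⇒ overall = 94/67 × 16/25 = 1504/1675

1504/1675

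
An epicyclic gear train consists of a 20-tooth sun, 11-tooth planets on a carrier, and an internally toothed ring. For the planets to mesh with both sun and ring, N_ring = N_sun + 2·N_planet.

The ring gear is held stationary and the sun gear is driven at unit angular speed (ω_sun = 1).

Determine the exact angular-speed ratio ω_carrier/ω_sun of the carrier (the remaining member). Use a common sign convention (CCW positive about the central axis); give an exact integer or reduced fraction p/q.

N_ring = 20 + 2·11 = 42
20(ω_s−ω_c) = −42(ω_r−ω_c),  ω_r=0, ω_s=1
20(1−ω_c) = −42(0−ω_c)  ⇒  62ω_c = 20  ⇒  ω_c = 10/31
ω_c/ω_s = 10/31

10/31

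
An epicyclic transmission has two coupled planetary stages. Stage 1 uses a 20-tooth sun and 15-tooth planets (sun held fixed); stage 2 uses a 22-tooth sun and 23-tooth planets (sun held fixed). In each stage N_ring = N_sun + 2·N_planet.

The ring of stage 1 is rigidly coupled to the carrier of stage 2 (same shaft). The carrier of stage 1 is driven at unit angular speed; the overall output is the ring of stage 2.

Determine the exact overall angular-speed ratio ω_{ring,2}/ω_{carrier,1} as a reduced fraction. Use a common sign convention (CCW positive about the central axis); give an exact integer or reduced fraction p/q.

63/34

Stage 1: N_ring = 20 + 2·15 = 50
Stage 1: 20(ω_s−ω_c) = −50(ω_r−ω_c),  ω_s=0, ω_c=1
Stage 1: ω_r = 1 − (20/50)(0−1) = 7/5
  ⇒ ω_r¹/ω_c¹ = 7/5
Stage 2: N_ring = 22 + 2·23 = 68
Stage 2: 22(ω_s−ω_c) = −68(ω_r−ω_c),  ω_s=0, ω_c=1
Stage 2: ω_r = 1 − (22/68)(0−1) = 45/34
  ⇒ ω_r²/ω_c² = 45/34
Coupling ω_c² = ω_r¹ ⇒ overall = 7/5 × 45/34 = 63/34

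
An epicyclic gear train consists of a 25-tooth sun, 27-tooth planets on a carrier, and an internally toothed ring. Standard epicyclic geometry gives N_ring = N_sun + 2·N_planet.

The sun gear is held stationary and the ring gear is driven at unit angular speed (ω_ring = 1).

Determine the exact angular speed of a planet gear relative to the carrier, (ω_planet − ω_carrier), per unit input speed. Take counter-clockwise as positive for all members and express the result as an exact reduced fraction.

1975/2808

N_ring = 25 + 2·27 = 79
25(ω_s−ω_c) = −79(ω_r−ω_c),  ω_s=0, ω_r=1
25(0−ω_c) = −79(1−ω_c)  ⇒  104ω_c = 79  ⇒  ω_c = 79/104
sun–planet: 25·(0−79/104) = −27·(ω_p−ω_c)  ⇒  ω_p−ω_c = −(25/27)·(-79/104) = 1975/2808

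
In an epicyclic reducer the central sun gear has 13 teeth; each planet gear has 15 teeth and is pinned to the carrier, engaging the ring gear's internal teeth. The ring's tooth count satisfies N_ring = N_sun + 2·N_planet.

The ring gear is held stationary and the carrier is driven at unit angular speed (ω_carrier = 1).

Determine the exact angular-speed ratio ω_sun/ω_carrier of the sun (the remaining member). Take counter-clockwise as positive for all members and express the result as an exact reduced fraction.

56/13

N_ring = 13 + 2·15 = 43
13(ω_s−ω_c) = −43(ω_r−ω_c),  ω_r=0, ω_c=1
ω_s = 1 − (43/13)(0−1) = 56/13
ω_s/ω_c = 56/13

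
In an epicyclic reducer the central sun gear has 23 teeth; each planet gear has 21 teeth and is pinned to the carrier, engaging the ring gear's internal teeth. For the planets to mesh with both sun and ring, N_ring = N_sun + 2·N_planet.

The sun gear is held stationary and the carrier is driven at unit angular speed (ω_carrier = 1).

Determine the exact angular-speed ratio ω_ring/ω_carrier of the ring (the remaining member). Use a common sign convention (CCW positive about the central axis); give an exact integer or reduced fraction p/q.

88/65

N_ring = 23 + 2·21 = 65
23(ω_s−ω_c) = −65(ω_r−ω_c),  ω_s=0, ω_c=1
ω_r = 1 − (23/65)(0−1) = 88/65
ω_r/ω_c = 88/65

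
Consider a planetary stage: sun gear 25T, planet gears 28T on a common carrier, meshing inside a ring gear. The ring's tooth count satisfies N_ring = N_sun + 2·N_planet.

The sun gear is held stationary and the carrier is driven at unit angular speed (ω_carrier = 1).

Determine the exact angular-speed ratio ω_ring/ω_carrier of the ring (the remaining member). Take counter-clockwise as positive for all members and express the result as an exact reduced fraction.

N_ring = 25 + 2·28 = 81
25(ω_s−ω_c) = −81(ω_r−ω_c),  ω_s=0, ω_c=1
ω_r = 1 − (25/81)(0−1) = 106/81
ω_r/ω_c = 106/81

106/81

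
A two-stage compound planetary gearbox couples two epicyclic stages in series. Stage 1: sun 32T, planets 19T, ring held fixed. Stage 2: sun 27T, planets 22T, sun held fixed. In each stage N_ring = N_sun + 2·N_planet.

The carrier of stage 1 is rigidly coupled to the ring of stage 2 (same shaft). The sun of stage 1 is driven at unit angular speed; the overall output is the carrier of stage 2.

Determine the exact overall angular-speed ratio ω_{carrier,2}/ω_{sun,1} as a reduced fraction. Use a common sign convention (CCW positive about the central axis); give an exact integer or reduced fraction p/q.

Stage 1: N_ring = 32 + 2·19 = 70
Stage 1: 32(ω_s−ω_c) = −70(ω_r−ω_c),  ω_r=0, ω_s=1
Stage 1: 32(1−ω_c) = −70(0−ω_c)  ⇒  102ω_c = 32  ⇒  ω_c = 16/51
  ⇒ ω_c¹/ω_s¹ = 16/51
Stage 2: N_ring = 27 + 2·22 = 71
Stage 2: 27(ω_s−ω_c) = −71(ω_r−ω_c),  ω_s=0, ω_r=1
Stage 2: 27(0−ω_c) = −71(1−ω_c)  ⇒  98ω_c = 71  ⇒  ω_c = 71/98
  ⇒ ω_c²/ω_r² = 71/98
Coupling ω_r² = ω_c¹ ⇒ overall = 16/51 × 71/98 = 568/2499

568/2499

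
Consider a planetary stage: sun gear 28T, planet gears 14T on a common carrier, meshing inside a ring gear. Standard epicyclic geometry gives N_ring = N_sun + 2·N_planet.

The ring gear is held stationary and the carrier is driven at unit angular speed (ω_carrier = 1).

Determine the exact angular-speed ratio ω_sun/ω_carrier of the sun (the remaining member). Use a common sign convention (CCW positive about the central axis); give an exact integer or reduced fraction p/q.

3

N_ring = 28 + 2·14 = 56
28(ω_s−ω_c) = −56(ω_r−ω_c),  ω_r=0, ω_c=1
ω_s = 1 − (56/28)(0−1) = 3
ω_s/ω_c = 3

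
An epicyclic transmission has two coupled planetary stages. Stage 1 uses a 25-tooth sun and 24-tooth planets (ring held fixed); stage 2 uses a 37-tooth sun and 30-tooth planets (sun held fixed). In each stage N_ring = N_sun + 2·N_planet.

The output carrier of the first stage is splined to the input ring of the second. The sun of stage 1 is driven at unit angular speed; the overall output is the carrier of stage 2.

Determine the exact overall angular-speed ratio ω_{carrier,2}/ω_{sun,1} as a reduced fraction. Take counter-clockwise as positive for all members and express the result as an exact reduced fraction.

2425/13132

Stage 1: N_ring = 25 + 2·24 = 73
Stage 1: 25(ω_s−ω_c) = −73(ω_r−ω_c),  ω_r=0, ω_s=1
Stage 1: 25(1−ω_c) = −73(0−ω_c)  ⇒  98ω_c = 25  ⇒  ω_c = 25/98
  ⇒ ω_c¹/ω_s¹ = 25/98
Stage 2: N_ring = 37 + 2·30 = 97
Stage 2: 37(ω_s−ω_c) = −97(ω_r−ω_c),  ω_s=0, ω_r=1
Stage 2: 37(0−ω_c) = −97(1−ω_c)  ⇒  134ω_c = 97  ⇒  ω_c = 97/134
  ⇒ ω_c²/ω_r² = 97/134
Coupling ω_r² = ω_c¹ ⇒ overall = 25/98 × 97/134 = 2425/13132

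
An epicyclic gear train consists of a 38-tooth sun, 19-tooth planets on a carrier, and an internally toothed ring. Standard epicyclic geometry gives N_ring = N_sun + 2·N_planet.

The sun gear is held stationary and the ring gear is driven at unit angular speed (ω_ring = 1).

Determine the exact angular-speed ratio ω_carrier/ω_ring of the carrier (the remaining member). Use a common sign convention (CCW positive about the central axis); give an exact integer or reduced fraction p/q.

2/3

N_ring = 38 + 2·19 = 76
38(ω_s−ω_c) = −76(ω_r−ω_c),  ω_s=0, ω_r=1
38(0−ω_c) = −76(1−ω_c)  ⇒  114ω_c = 76  ⇒  ω_c = 2/3
ω_c/ω_r = 2/3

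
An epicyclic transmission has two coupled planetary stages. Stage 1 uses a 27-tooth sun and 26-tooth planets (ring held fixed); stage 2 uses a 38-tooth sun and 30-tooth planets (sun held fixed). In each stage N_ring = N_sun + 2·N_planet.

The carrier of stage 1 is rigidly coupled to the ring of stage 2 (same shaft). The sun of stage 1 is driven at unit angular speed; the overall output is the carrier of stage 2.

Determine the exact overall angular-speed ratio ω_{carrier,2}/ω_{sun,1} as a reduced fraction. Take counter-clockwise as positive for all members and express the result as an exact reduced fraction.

1323/7208

Stage 1: N_ring = 27 + 2·26 = 79
Stage 1: 27(ω_s−ω_c) = −79(ω_r−ω_c),  ω_r=0, ω_s=1
Stage 1: 27(1−ω_c) = −79(0−ω_c)  ⇒  106ω_c = 27  ⇒  ω_c = 27/106
  ⇒ ω_c¹/ω_s¹ = 27/106
Stage 2: N_ring = 38 + 2·30 = 98
Stage 2: 38(ω_s−ω_c) = −98(ω_r−ω_c),  ω_s=0, ω_r=1
Stage 2: 38(0−ω_c) = −98(1−ω_c)  ⇒  136ω_c = 98  ⇒  ω_c = 49/68
  ⇒ ω_c²/ω_r² = 49/68
Coupling ω_r² = ω_c¹ ⇒ overall = 27/106 × 49/68 = 1323/7208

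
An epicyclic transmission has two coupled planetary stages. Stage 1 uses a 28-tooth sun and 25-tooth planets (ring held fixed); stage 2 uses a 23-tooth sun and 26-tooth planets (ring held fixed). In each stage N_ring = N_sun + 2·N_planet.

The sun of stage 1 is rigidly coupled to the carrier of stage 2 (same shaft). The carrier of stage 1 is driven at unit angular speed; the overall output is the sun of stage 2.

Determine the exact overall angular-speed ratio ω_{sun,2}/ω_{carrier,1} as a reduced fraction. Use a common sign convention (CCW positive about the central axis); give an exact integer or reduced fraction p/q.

Stage 1: N_ring = 28 + 2·25 = 78
Stage 1: 28(ω_s−ω_c) = −78(ω_r−ω_c),  ω_r=0, ω_c=1
Stage 1: ω_s = 1 − (78/28)(0−1) = 53/14
  ⇒ ω_s¹/ω_c¹ = 53/14
Stage 2: N_ring = 23 + 2·26 = 75
Stage 2: 23(ω_s−ω_c) = −75(ω_r−ω_c),  ω_r=0, ω_c=1
Stage 2: ω_s = 1 − (75/23)(0−1) = 98/23
  ⇒ ω_s²/ω_c² = 98/23
Coupling ω_c² = ω_s¹ ⇒ overall = 53/14 × 98/23 = 371/23

371/23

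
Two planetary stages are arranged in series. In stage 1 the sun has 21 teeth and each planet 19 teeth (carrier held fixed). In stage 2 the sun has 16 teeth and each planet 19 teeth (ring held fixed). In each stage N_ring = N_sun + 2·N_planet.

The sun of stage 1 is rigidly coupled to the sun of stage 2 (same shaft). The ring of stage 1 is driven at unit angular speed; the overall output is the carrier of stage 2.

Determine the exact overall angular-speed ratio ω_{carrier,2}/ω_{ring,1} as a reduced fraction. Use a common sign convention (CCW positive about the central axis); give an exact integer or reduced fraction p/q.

-472/735

Stage 1: N_ring = 21 + 2·19 = 59
Stage 1: 21(ω_s−ω_c) = −59(ω_r−ω_c),  ω_c=0, ω_r=1
Stage 1: ω_s = 0 − (59/21)(1−0) = -59/21
  ⇒ ω_s¹/ω_r¹ = -59/21
Stage 2: N_ring = 16 + 2·19 = 54
Stage 2: 16(ω_s−ω_c) = −54(ω_r−ω_c),  ω_r=0, ω_s=1
Stage 2: 16(1−ω_c) = −54(0−ω_c)  ⇒  70ω_c = 16  ⇒  ω_c = 8/35
  ⇒ ω_c²/ω_s² = 8/35
Coupling ω_s² = ω_s¹ ⇒ overall = -59/21 × 8/35 = -472/735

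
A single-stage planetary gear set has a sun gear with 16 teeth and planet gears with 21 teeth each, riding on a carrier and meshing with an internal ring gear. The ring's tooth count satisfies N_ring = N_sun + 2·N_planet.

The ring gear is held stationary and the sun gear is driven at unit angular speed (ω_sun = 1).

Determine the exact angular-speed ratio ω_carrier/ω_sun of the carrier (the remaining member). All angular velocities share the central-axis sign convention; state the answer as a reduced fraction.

8/37

N_ring = 16 + 2·21 = 58
16(ω_s−ω_c) = −58(ω_r−ω_c),  ω_r=0, ω_s=1
16(1−ω_c) = −58(0−ω_c)  ⇒  74ω_c = 16  ⇒  ω_c = 8/37
ω_c/ω_s = 8/37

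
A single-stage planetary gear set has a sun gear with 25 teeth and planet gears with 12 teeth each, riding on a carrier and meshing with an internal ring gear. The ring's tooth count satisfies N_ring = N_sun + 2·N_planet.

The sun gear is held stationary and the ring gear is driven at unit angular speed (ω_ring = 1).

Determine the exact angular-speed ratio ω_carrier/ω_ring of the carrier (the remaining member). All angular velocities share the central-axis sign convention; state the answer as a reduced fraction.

N_ring = 25 + 2·12 = 49
25(ω_s−ω_c) = −49(ω_r−ω_c),  ω_s=0, ω_r=1
25(0−ω_c) = −49(1−ω_c)  ⇒  74ω_c = 49  ⇒  ω_c = 49/74
ω_c/ω_r = 49/74

49/74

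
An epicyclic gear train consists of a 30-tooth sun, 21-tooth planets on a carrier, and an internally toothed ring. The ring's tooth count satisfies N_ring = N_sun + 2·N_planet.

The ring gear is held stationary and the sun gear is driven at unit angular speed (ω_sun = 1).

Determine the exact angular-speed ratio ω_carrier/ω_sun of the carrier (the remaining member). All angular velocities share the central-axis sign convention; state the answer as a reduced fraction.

N_ring = 30 + 2·21 = 72
30(ω_s−ω_c) = −72(ω_r−ω_c),  ω_r=0, ω_s=1
30(1−ω_c) = −72(0−ω_c)  ⇒  102ω_c = 30  ⇒  ω_c = 5/17
ω_c/ω_s = 5/17

5/17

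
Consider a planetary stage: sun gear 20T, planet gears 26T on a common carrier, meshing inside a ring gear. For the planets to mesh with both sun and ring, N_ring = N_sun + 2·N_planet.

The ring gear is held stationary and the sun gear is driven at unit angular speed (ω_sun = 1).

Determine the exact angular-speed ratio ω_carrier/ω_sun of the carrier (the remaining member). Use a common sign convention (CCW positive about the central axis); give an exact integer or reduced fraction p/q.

5/23

N_ring = 20 + 2·26 = 72
20(ω_s−ω_c) = −72(ω_r−ω_c),  ω_r=0, ω_s=1
20(1−ω_c) = −72(0−ω_c)  ⇒  92ω_c = 20  ⇒  ω_c = 5/23
ω_c/ω_s = 5/23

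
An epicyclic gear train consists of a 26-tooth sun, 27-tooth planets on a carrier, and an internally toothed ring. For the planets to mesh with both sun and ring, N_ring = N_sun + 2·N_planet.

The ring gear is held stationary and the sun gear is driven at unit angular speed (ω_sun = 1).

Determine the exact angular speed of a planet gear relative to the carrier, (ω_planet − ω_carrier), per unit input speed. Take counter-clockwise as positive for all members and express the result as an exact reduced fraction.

N_ring = 26 + 2·27 = 80
26(ω_s−ω_c) = −80(ω_r−ω_c),  ω_r=0, ω_s=1
26(1−ω_c) = −80(0−ω_c)  ⇒  106ω_c = 26  ⇒  ω_c = 13/53
sun–planet: 26·(1−13/53) = −27·(ω_p−ω_c)  ⇒  ω_p−ω_c = −(26/27)·(40/53) = -1040/1431

-1040/1431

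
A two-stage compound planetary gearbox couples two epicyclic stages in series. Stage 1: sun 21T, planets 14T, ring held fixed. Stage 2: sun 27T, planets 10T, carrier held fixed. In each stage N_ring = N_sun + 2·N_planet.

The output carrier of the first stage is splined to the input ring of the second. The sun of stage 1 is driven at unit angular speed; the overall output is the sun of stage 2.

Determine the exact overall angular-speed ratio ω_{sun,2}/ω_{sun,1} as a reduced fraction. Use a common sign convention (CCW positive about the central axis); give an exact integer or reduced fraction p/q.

Stage 1: N_ring = 21 + 2·14 = 49
Stage 1: 21(ω_s−ω_c) = −49(ω_r−ω_c),  ω_r=0, ω_s=1
Stage 1: 21(1−ω_c) = −49(0−ω_c)  ⇒  70ω_c = 21  ⇒  ω_c = 3/10
  ⇒ ω_c¹/ω_s¹ = 3/10
Stage 2: N_ring = 27 + 2·10 = 47
Stage 2: 27(ω_s−ω_c) = −47(ω_r−ω_c),  ω_c=0, ω_r=1
Stage 2: ω_s = 0 − (47/27)(1−0) = -47/27
  ⇒ ω_s²/ω_r² = -47/27
Coupling ω_r² = ω_c¹ ⇒ overall = 3/10 × -47/27 = -47/90

-47/90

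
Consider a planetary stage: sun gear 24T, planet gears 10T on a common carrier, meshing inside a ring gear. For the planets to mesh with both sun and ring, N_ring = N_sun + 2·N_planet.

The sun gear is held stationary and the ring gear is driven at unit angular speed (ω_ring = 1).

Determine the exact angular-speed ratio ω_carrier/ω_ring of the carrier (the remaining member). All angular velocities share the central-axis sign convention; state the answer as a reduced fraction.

11/17

N_ring = 24 + 2·10 = 44
24(ω_s−ω_c) = −44(ω_r−ω_c),  ω_s=0, ω_r=1
24(0−ω_c) = −44(1−ω_c)  ⇒  68ω_c = 44  ⇒  ω_c = 11/17
ω_c/ω_r = 11/17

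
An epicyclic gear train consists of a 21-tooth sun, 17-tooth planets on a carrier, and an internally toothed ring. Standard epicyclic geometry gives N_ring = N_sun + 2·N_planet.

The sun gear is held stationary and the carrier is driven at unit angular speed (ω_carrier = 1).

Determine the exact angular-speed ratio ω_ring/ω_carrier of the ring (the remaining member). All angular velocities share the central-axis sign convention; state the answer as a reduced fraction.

N_ring = 21 + 2·17 = 55
21(ω_s−ω_c) = −55(ω_r−ω_c),  ω_s=0, ω_c=1
ω_r = 1 − (21/55)(0−1) = 76/55
ω_r/ω_c = 76/55

76/55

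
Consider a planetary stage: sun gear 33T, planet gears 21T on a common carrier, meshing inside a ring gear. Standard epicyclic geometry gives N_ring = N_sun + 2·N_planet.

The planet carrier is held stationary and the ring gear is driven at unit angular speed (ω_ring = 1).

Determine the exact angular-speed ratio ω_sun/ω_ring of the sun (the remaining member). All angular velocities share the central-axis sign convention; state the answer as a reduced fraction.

N_ring = 33 + 2·21 = 75
33(ω_s−ω_c) = −75(ω_r−ω_c),  ω_c=0, ω_r=1
ω_s = 0 − (75/33)(1−0) = -25/11
ω_s/ω_r = -25/11

-25/11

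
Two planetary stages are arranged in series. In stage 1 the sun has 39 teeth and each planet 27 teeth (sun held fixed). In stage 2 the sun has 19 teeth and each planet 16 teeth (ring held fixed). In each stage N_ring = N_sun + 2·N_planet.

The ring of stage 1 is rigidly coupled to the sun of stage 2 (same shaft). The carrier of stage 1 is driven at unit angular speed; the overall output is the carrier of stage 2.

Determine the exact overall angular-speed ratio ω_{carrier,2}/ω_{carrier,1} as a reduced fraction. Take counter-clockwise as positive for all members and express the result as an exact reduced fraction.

Stage 1: N_ring = 39 + 2·27 = 93
Stage 1: 39(ω_s−ω_c) = −93(ω_r−ω_c),  ω_s=0, ω_c=1
Stage 1: ω_r = 1 − (39/93)(0−1) = 44/31
  ⇒ ω_r¹/ω_c¹ = 44/31
Stage 2: N_ring = 19 + 2·16 = 51
Stage 2: 19(ω_s−ω_c) = −51(ω_r−ω_c),  ω_r=0, ω_s=1
Stage 2: 19(1−ω_c) = −51(0−ω_c)  ⇒  70ω_c = 19  ⇒  ω_c = 19/70
  ⇒ ω_c²/ω_s² = 19/70
Coupling ω_s² = ω_r¹ ⇒ overall = 44/31 × 19/70 = 418/1085

418/1085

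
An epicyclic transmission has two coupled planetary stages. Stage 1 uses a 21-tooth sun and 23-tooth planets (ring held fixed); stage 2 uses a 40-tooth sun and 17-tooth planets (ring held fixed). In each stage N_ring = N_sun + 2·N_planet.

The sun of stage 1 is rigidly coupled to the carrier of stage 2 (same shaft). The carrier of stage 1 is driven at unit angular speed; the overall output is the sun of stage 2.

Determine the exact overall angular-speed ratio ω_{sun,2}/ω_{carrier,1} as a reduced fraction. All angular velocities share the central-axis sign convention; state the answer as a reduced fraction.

Stage 1: N_ring = 21 + 2·23 = 67
Stage 1: 21(ω_s−ω_c) = −67(ω_r−ω_c),  ω_r=0, ω_c=1
Stage 1: ω_s = 1 − (67/21)(0−1) = 88/21
  ⇒ ω_s¹/ω_c¹ = 88/21
Stage 2: N_ring = 40 + 2·17 = 74
Stage 2: 40(ω_s−ω_c) = −74(ω_r−ω_c),  ω_r=0, ω_c=1
Stage 2: ω_s = 1 − (74/40)(0−1) = 57/20
  ⇒ ω_s²/ω_c² = 57/20
Coupling ω_c² = ω_s¹ ⇒ overall = 88/21 × 57/20 = 418/35

418/35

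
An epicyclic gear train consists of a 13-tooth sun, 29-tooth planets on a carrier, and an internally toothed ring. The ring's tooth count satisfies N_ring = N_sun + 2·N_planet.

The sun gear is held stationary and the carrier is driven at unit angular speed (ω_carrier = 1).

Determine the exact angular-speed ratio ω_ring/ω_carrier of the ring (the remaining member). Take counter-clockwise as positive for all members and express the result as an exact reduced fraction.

N_ring = 13 + 2·29 = 71
13(ω_s−ω_c) = −71(ω_r−ω_c),  ω_s=0, ω_c=1
ω_r = 1 − (13/71)(0−1) = 84/71
ω_r/ω_c = 84/71

84/71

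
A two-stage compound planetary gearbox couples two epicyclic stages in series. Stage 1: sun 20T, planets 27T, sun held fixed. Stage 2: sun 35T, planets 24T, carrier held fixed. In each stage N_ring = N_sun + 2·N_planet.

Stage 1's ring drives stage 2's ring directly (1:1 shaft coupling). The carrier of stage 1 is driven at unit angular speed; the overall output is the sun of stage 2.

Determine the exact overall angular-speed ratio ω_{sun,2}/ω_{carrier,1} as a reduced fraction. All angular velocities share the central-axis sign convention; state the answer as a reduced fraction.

Stage 1: N_ring = 20 + 2·27 = 74
Stage 1: 20(ω_s−ω_c) = −74(ω_r−ω_c),  ω_s=0, ω_c=1
Stage 1: ω_r = 1 − (20/74)(0−1) = 47/37
  ⇒ ω_r¹/ω_c¹ = 47/37
Stage 2: N_ring = 35 + 2·24 = 83
Stage 2: 35(ω_s−ω_c) = −83(ω_r−ω_c),  ω_c=0, ω_r=1
Stage 2: ω_s = 0 − (83/35)(1−0) = -83/35
  ⇒ ω_s²/ω_r² = -83/35
Coupling ω_r² = ω_r¹ ⇒ overall = 47/37 × -83/35 = -3901/1295

-3901/1295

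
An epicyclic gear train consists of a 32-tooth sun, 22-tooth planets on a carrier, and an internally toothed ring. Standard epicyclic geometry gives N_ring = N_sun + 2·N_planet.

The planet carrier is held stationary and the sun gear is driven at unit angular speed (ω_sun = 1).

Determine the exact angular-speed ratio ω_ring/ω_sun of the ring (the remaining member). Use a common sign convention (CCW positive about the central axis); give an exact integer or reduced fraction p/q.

N_ring = 32 + 2·22 = 76
32(ω_s−ω_c) = −76(ω_r−ω_c),  ω_c=0, ω_s=1
ω_r = 0 − (32/76)(1−0) = -8/19
ω_r/ω_s = -8/19

-8/19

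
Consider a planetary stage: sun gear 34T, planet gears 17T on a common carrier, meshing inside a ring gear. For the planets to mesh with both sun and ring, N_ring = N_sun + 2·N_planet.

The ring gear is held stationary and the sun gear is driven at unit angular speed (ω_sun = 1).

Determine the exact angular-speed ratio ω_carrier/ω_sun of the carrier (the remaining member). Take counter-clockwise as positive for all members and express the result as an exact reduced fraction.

N_ring = 34 + 2·17 = 68
34(ω_s−ω_c) = −68(ω_r−ω_c),  ω_r=0, ω_s=1
34(1−ω_c) = −68(0−ω_c)  ⇒  102ω_c = 34  ⇒  ω_c = 1/3
ω_c/ω_s = 1/3

1/3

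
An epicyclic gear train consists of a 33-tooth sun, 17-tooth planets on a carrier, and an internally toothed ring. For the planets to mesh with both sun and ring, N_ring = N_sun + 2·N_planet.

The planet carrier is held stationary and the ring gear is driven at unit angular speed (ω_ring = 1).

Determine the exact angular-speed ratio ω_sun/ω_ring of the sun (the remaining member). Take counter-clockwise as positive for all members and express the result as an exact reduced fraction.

N_ring = 33 + 2·17 = 67
33(ω_s−ω_c) = −67(ω_r−ω_c),  ω_c=0, ω_r=1
ω_s = 0 − (67/33)(1−0) = -67/33
ω_s/ω_r = -67/33

-67/33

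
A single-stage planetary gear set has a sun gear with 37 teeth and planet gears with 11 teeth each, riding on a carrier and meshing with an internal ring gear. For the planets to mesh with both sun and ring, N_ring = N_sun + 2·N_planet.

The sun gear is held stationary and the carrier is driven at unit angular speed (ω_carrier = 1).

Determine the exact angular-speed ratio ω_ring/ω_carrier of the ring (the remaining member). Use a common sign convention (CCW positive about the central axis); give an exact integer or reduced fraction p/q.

96/59

N_ring = 37 + 2·11 = 59
37(ω_s−ω_c) = −59(ω_r−ω_c),  ω_s=0, ω_c=1
ω_r = 1 − (37/59)(0−1) = 96/59
ω_r/ω_c = 96/59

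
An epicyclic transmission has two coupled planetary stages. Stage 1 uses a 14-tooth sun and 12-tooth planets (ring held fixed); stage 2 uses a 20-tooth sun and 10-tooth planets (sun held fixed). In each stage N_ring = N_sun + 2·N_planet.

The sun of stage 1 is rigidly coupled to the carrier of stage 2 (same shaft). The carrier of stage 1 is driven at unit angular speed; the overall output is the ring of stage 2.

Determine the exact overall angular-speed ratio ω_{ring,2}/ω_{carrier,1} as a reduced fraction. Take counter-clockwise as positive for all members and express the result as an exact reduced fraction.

39/7

Stage 1: N_ring = 14 + 2·12 = 38
Stage 1: 14(ω_s−ω_c) = −38(ω_r−ω_c),  ω_r=0, ω_c=1
Stage 1: ω_s = 1 − (38/14)(0−1) = 26/7
  ⇒ ω_s¹/ω_c¹ = 26/7
Stage 2: N_ring = 20 + 2·10 = 40
Stage 2: 20(ω_s−ω_c) = −40(ω_r−ω_c),  ω_s=0, ω_c=1
Stage 2: ω_r = 1 − (20/40)(0−1) = 3/2
  ⇒ ω_r²/ω_c² = 3/2
Coupling ω_c² = ω_s¹ ⇒ overall = 26/7 × 3/2 = 39/7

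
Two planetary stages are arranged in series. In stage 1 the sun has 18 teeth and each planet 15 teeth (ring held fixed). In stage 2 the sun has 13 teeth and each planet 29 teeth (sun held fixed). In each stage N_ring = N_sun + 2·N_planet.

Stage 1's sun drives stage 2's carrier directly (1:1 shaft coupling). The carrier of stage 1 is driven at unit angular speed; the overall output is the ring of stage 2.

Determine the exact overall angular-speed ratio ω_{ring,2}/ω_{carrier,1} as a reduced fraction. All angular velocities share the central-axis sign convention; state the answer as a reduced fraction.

Stage 1: N_ring = 18 + 2·15 = 48
Stage 1: 18(ω_s−ω_c) = −48(ω_r−ω_c),  ω_r=0, ω_c=1
Stage 1: ω_s = 1 − (48/18)(0−1) = 11/3
  ⇒ ω_s¹/ω_c¹ = 11/3
Stage 2: N_ring = 13 + 2·29 = 71
Stage 2: 13(ω_s−ω_c) = −71(ω_r−ω_c),  ω_s=0, ω_c=1
Stage 2: ω_r = 1 − (13/71)(0−1) = 84/71
  ⇒ ω_r²/ω_c² = 84/71
Coupling ω_c² = ω_s¹ ⇒ overall = 11/3 × 84/71 = 308/71

308/71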